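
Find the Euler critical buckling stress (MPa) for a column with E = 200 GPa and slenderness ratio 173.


sigma_cr = pi^2 * E / lambda^2
= 9.8696 * 200000.0 / 173^2
= 9.8696 * 200000.0 / 29929
= 65.9535 MPa

65.9535 MPa


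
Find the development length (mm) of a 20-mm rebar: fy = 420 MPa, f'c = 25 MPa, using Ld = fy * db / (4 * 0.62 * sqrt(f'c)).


Ld = (fy * db) / (4 * 0.62 * sqrt(f'c))
= (420 * 20) / (4 * 0.62 * sqrt(25))
= 8400 / 12.4
= 677.42 mm

677.42 mm


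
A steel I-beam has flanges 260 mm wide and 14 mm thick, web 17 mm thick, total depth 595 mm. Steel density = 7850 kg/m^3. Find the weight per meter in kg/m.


A_flanges = 2 * 260 * 14 = 7280 mm^2
A_web = (595 - 2 * 14) * 17 = 9639 mm^2
A_total = 7280 + 9639 = 16919 mm^2 = 0.016919 m^2
Weight = rho * A = 7850 * 0.016919 = 132.8142 kg/m

132.8142 kg/m


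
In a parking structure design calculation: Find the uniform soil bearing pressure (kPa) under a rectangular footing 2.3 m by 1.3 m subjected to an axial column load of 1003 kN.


A = 2.3 * 1.3 = 2.99 m^2
q = P / A = 1003 / 2.99
= 335.4515 kPa

335.4515 kPa


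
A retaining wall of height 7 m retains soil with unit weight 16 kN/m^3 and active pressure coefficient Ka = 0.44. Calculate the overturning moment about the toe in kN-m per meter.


Pa = 0.5 * Ka * gamma * H^2
= 0.5 * 0.44 * 16 * 7^2
= 172.48 kN/m
Arm = H / 3 = 7 / 3 = 2.3333 m
Mo = Pa * arm = Pa * H / 3 = 172.48 * 7 / 3 = 402.4533 kN-m/m

402.4533 kN-m/m


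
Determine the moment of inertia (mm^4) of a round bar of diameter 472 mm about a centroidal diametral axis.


r = d / 2 = 472 / 2 = 236.0 mm
I = pi * r^4 / 4 = pi * 236.0^4 / 4
= 2436339987.1 mm^4

2436339987.1 mm^4


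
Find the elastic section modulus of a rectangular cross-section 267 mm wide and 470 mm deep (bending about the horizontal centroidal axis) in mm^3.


S = b * h^2 / 6
= 267 * 470^2 / 6
= 267 * 220900 / 6
= 9830050.0 mm^3

9830050.0 mm^3


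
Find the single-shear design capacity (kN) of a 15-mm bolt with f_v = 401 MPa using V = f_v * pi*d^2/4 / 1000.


A = pi * d^2 / 4 = pi * 15^2 / 4 = 176.7146 mm^2
V = f_v * A / 1000 = 401 * 176.7146 / 1000
= 70.8625 kN

70.8625 kN


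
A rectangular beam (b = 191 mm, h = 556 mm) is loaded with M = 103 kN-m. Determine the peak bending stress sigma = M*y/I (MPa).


I = b * h^3 / 12 = 191 * 556^3 / 12 = 2735750554.67 mm^4
y = h / 2 = 556 / 2 = 278.0 mm
M = 103 kN-m = 103000000.0 N-mm
sigma = M * y / I = 103000000.0 * 278.0 / 2735750554.67
= 10.47 MPa

10.47 MPa


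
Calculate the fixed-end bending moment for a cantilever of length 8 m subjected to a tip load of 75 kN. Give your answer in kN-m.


For a cantilever with a point load at the free end:
M_max = P * L = 75 * 8 = 600 kN-m

600 kN-m


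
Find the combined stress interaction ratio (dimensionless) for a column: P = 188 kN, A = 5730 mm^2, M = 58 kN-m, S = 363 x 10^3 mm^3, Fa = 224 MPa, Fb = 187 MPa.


f_a = P / A = 188000.0 / 5730 = 32.8098 MPa
f_b = M / S = 58000000.0 / 363000.0 = 159.7796 MPa
Ratio = f_a / Fa + f_b / Fb
= 32.8098 / 224 + 159.7796 / 187
= 1.0009 (dimensionless)

1.0009 (dimensionless)


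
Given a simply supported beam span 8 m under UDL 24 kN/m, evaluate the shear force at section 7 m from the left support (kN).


R_A = w * L / 2 = 24 * 8 / 2 = 96.0 kN
V(x) = R_A - w * x = 96.0 - 24 * 7
= -72.0 kN

-72.0 kN


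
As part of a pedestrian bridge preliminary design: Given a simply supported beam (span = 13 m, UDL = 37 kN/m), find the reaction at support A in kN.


Total load = w * L = 37 * 13 = 481 kN
By symmetry, each reaction R = total / 2 = 481 / 2 = 240.5 kN

240.5 kN


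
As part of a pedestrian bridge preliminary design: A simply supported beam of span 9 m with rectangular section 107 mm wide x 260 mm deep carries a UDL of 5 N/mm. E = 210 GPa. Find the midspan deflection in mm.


I = 107 * 260^3 / 12 = 156719333.33 mm^4
L = 9000.0 mm, w = 5 N/mm, E = 210000.0 MPa
delta = 5 * w * L^4 / (384 * E * I)
= 5 * 5 * 9000.0^4 / (384 * 210000.0 * 156719333.33)
= 12.9789 mm

12.9789 mm


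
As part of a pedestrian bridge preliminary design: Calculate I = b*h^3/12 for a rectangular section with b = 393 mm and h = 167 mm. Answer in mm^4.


I = b * h^3 / 12
= 393 * 167^3 / 12
= 393 * 4657463 / 12
= 152531913.25 mm^4

152531913.25 mm^4


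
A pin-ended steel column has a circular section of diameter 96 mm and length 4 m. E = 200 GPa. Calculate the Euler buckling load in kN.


I = pi * d^4 / 64 = 4169220.18 mm^4
L = 4000.0 mm
P_cr = pi^2 * E * I / L^2
= 9.8696 * 200000.0 * 4169220.18 / 4000.0^2
= 514356.92 N = 514.3569 kN

514.3569 kN


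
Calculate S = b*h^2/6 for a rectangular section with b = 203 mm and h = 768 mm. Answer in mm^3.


S = b * h^2 / 6
= 203 * 768^2 / 6
= 203 * 589824 / 6
= 19955712.0 mm^3

19955712.0 mm^3


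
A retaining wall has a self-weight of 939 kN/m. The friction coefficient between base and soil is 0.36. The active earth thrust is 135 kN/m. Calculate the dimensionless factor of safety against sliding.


Resisting force = mu * W = 0.36 * 939 = 338.04 kN/m
FOS = Resisting / Driving = 338.04 / 135
= 2.504 (dimensionless)

2.504 (dimensionless)


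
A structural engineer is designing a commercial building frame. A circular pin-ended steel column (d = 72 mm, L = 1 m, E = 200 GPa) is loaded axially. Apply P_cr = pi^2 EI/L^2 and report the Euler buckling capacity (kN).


I = pi * d^4 / 64 = 1319167.32 mm^4
L = 1000.0 mm
P_cr = pi^2 * E * I / L^2
= 9.8696 * 200000.0 * 1319167.32 / 1000.0^2
= 2603931.92 N = 2603.9319 kN

2603.9319 kN


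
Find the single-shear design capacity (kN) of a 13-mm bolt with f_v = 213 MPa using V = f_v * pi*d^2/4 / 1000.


A = pi * d^2 / 4 = pi * 13^2 / 4 = 132.7323 mm^2
V = f_v * A / 1000 = 213 * 132.7323 / 1000
= 28.272 kN

28.272 kN


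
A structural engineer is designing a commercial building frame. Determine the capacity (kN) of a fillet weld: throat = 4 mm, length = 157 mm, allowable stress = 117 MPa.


Strength = throat * length * allowable stress
= 4 * 157 * 117 N
= 73476 N
= 73.48 kN

73.48 kN


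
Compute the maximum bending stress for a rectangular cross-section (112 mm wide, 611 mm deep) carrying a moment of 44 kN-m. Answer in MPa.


I = b * h^3 / 12 = 112 * 611^3 / 12 = 2128925222.67 mm^4
y = h / 2 = 611 / 2 = 305.5 mm
M = 44 kN-m = 44000000.0 N-mm
sigma = M * y / I = 44000000.0 * 305.5 / 2128925222.67
= 6.31 MPa

6.31 MPa


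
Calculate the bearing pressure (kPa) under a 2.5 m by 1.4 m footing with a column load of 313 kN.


A = 2.5 * 1.4 = 3.5 m^2
q = P / A = 313 / 3.5
= 89.4286 kPa

89.4286 kPa


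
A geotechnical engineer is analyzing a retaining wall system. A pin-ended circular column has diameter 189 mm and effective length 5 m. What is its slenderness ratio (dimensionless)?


Radius of gyration r = d / 4 = 189 / 4 = 47.25 mm
L_eff = 5000.0 mm
Slenderness ratio = L / r = 5000.0 / 47.25 = 105.82 (dimensionless)

105.82 (dimensionless)


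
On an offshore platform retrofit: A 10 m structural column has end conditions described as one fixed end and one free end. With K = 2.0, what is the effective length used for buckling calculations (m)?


L_eff = K * L
= 2.0 * 10
= 20.0 m

20.0 m


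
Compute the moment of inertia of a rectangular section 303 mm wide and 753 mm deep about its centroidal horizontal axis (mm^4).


I = b * h^3 / 12
= 303 * 753^3 / 12
= 303 * 426957777 / 12
= 10780683869.25 mm^4

10780683869.25 mm^4


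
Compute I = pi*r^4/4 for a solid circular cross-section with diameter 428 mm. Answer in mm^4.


r = d / 2 = 428 / 2 = 214.0 mm
I = pi * r^4 / 4 = pi * 214.0^4 / 4
= 1647194846.15 mm^4

1647194846.15 mm^4


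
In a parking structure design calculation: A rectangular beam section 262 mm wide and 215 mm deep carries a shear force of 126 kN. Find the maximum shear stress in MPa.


A = b * h = 262 * 215 = 56330 mm^2
V = 126 kN = 126000.0 N
tau_max = 1.5 * V / A = 1.5 * 126000.0 / 56330
= 3.3552 MPa

3.3552 MPa


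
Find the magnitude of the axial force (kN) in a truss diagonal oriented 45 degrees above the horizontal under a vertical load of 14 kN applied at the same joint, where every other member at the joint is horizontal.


At the joint, only the diagonal has a vertical component, so vertical equilibrium gives:
F * sin(45) = 14
F = 14 / sin(45)
= 14 / 0.707107
= 19.8 kN

19.8 kN


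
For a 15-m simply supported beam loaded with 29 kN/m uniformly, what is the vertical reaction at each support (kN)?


Total load = w * L = 29 * 15 = 435 kN
By symmetry, each reaction R = total / 2 = 435 / 2 = 217.5 kN

217.5 kN


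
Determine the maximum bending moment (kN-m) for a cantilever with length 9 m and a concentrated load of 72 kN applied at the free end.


For a cantilever with a point load at the free end:
M_max = P * L = 72 * 9 = 648 kN-m

648 kN-m


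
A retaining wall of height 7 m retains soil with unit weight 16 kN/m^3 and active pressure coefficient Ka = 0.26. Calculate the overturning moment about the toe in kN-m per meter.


Pa = 0.5 * Ka * gamma * H^2
= 0.5 * 0.26 * 16 * 7^2
= 101.92 kN/m
Arm = H / 3 = 7 / 3 = 2.3333 m
Mo = Pa * arm = Pa * H / 3 = 101.92 * 7 / 3 = 237.8133 kN-m/m

237.8133 kN-m/m


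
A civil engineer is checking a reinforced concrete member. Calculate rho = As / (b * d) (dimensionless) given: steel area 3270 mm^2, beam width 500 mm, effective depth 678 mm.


rho = As / (b * d)
= 3270 / (500 * 678)
= 3270 / 339000
= 0.009646 (dimensionless)

0.009646 (dimensionless)


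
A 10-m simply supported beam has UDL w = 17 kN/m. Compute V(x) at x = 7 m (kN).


R_A = w * L / 2 = 17 * 10 / 2 = 85.0 kN
V(x) = R_A - w * x = 85.0 - 17 * 7
= -34.0 kN

-34.0 kN


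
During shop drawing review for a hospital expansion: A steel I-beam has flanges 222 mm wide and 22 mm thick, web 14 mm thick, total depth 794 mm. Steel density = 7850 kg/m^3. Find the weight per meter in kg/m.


A_flanges = 2 * 222 * 22 = 9768 mm^2
A_web = (794 - 2 * 22) * 14 = 10500 mm^2
A_total = 9768 + 10500 = 20268 mm^2 = 0.020268 m^2
Weight = rho * A = 7850 * 0.020268 = 159.1038 kg/m

159.1038 kg/m


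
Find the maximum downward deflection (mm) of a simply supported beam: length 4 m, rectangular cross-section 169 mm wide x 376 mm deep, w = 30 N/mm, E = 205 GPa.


I = 169 * 376^3 / 12 = 748633045.33 mm^4
L = 4000.0 mm, w = 30 N/mm, E = 205000.0 MPa
delta = 5 * w * L^4 / (384 * E * I)
= 5 * 30 * 4000.0^4 / (384 * 205000.0 * 748633045.33)
= 0.6516 mm

0.6516 mm


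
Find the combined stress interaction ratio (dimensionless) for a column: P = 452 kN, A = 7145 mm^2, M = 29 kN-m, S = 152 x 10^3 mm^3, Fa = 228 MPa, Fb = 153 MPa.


f_a = P / A = 452000.0 / 7145 = 63.261 MPa
f_b = M / S = 29000000.0 / 152000.0 = 190.7895 MPa
Ratio = f_a / Fa + f_b / Fb
= 63.261 / 228 + 190.7895 / 153
= 1.5245 (dimensionless)

1.5245 (dimensionless)


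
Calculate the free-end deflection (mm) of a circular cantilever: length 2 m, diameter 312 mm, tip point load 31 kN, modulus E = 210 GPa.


I = pi * d^4 / 64 = pi * 312^4 / 64 = 465144912.01 mm^4
L = 2000.0 mm, P = 31000.0 N, E = 210000.0 MPa
delta = P * L^3 / (3 * E * I)
= 31000.0 * 2000.0^3 / (3 * 210000.0 * 465144912.01)
= 0.8463 mm

0.8463 mm


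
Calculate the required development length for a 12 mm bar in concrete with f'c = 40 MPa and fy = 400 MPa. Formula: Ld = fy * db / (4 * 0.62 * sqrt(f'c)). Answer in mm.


Ld = (fy * db) / (4 * 0.62 * sqrt(f'c))
= (400 * 12) / (4 * 0.62 * sqrt(40))
= 4800 / 15.6849
= 306.03 mm

306.03 mm


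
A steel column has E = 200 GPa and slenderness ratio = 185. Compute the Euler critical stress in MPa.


sigma_cr = pi^2 * E / lambda^2
= 9.8696 * 200000.0 / 185^2
= 9.8696 * 200000.0 / 34225
= 57.6748 MPa

57.6748 MPa


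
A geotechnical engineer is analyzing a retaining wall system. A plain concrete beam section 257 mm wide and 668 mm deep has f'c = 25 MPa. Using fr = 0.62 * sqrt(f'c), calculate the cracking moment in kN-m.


fr = 0.62 * sqrt(25) = 0.62 * 5.0 = 3.1 MPa
I = 257 * 668^3 / 12 = 6383829285.33 mm^4
y_t = 334.0 mm
M_cr = fr * I / y_t = 3.1 * 6383829285.33 / 334.0 N-mm
= 59.2511 kN-m

59.2511 kN-m


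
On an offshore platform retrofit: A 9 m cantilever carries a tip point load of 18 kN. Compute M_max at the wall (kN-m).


For a cantilever with a point load at the free end:
M_max = P * L = 18 * 9 = 162 kN-m

162 kN-m


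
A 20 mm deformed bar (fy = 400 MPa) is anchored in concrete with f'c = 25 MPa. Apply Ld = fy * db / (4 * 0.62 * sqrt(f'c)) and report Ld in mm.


Ld = (fy * db) / (4 * 0.62 * sqrt(f'c))
= (400 * 20) / (4 * 0.62 * sqrt(25))
= 8000 / 12.4
= 645.16 mm

645.16 mm


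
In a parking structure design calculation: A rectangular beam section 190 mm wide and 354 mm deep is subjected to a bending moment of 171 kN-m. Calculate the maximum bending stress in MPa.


I = b * h^3 / 12 = 190 * 354^3 / 12 = 702396180.0 mm^4
y = h / 2 = 354 / 2 = 177.0 mm
M = 171 kN-m = 171000000.0 N-mm
sigma = M * y / I = 171000000.0 * 177.0 / 702396180.0
= 43.09 MPa

43.09 MPa


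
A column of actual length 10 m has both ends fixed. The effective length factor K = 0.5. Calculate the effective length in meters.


L_eff = K * L
= 0.5 * 10
= 5.0 m

5.0 m


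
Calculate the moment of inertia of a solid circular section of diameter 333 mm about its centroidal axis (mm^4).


r = d / 2 = 333 / 2 = 166.5 mm
I = pi * r^4 / 4 = pi * 166.5^4 / 4
= 603596666.66 mm^4

603596666.66 mm^4


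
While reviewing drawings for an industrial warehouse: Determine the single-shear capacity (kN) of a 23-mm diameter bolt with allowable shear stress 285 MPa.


A = pi * d^2 / 4 = pi * 23^2 / 4 = 415.4756 mm^2
V = f_v * A / 1000 = 285 * 415.4756 / 1000
= 118.4106 kN

118.4106 kN


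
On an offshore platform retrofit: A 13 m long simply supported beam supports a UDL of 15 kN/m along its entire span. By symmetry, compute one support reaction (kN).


Total load = w * L = 15 * 13 = 195 kN
By symmetry, each reaction R = total / 2 = 195 / 2 = 97.5 kN

97.5 kN


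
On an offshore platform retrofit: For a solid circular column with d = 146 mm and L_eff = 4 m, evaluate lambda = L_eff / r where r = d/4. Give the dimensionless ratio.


Radius of gyration r = d / 4 = 146 / 4 = 36.5 mm
L_eff = 4000.0 mm
Slenderness ratio = L / r = 4000.0 / 36.5 = 109.59 (dimensionless)

109.59 (dimensionless)


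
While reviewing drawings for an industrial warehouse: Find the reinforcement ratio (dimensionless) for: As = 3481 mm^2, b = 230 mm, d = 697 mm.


rho = As / (b * d)
= 3481 / (230 * 697)
= 3481 / 160310
= 0.021714 (dimensionless)

0.021714 (dimensionless)


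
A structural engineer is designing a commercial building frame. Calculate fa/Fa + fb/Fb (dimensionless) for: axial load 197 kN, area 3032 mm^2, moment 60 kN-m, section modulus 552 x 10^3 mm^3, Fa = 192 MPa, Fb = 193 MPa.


f_a = P / A = 197000.0 / 3032 = 64.9736 MPa
f_b = M / S = 60000000.0 / 552000.0 = 108.6957 MPa
Ratio = f_a / Fa + f_b / Fb
= 64.9736 / 192 + 108.6957 / 193
= 0.9016 (dimensionless)

0.9016 (dimensionless)


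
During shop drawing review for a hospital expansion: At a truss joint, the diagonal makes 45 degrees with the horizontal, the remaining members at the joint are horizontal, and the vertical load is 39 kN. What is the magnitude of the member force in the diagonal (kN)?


At the joint, only the diagonal has a vertical component, so vertical equilibrium gives:
F * sin(45) = 39
F = 39 / sin(45)
= 39 / 0.707107
= 55.15 kN

55.15 kN


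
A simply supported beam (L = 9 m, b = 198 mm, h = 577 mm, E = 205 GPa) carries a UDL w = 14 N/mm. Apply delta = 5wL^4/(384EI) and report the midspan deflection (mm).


I = 198 * 577^3 / 12 = 3169650544.5 mm^4
L = 9000.0 mm, w = 14 N/mm, E = 205000.0 MPa
delta = 5 * w * L^4 / (384 * E * I)
= 5 * 14 * 9000.0^4 / (384 * 205000.0 * 3169650544.5)
= 1.8407 mm

1.8407 mm


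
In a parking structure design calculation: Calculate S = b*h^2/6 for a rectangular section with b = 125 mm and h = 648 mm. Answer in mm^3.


S = b * h^2 / 6
= 125 * 648^2 / 6
= 125 * 419904 / 6
= 8748000.0 mm^3

8748000.0 mm^3


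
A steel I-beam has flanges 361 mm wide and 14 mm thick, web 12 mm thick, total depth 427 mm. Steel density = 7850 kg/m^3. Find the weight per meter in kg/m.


A_flanges = 2 * 361 * 14 = 10108 mm^2
A_web = (427 - 2 * 14) * 12 = 4788 mm^2
A_total = 10108 + 4788 = 14896 mm^2 = 0.014896 m^2
Weight = rho * A = 7850 * 0.014896 = 116.9336 kg/m

116.9336 kg/m


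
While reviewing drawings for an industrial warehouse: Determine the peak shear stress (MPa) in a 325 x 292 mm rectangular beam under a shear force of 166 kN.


A = b * h = 325 * 292 = 94900 mm^2
V = 166 kN = 166000.0 N
tau_max = 1.5 * V / A = 1.5 * 166000.0 / 94900
= 2.6238 MPa

2.6238 MPa


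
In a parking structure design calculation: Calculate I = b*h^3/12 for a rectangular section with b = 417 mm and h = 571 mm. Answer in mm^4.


I = b * h^3 / 12
= 417 * 571^3 / 12
= 417 * 186169411 / 12
= 6469387032.25 mm^4

6469387032.25 mm^4


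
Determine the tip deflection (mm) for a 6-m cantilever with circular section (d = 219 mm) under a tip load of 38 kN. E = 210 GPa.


I = pi * d^4 / 64 = pi * 219^4 / 64 = 112913627.02 mm^4
L = 6000.0 mm, P = 38000.0 N, E = 210000.0 MPa
delta = P * L^3 / (3 * E * I)
= 38000.0 * 6000.0^3 / (3 * 210000.0 * 112913627.02)
= 115.3853 mm

115.3853 mm


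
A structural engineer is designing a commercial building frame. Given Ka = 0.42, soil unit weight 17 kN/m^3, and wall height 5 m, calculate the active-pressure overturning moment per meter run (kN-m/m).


Pa = 0.5 * Ka * gamma * H^2
= 0.5 * 0.42 * 17 * 5^2
= 89.25 kN/m
Arm = H / 3 = 5 / 3 = 1.6667 m
Mo = Pa * arm = Pa * H / 3 = 89.25 * 5 / 3 = 148.75 kN-m/m

148.75 kN-m/m


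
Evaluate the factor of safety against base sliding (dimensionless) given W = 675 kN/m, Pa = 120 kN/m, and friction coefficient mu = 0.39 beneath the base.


Resisting force = mu * W = 0.39 * 675 = 263.25 kN/m
FOS = Resisting / Driving = 263.25 / 120
= 2.1938 (dimensionless)

2.1938 (dimensionless)


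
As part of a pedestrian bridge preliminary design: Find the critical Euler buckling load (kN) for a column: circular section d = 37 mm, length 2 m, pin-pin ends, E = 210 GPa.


I = pi * d^4 / 64 = 91997.66 mm^4
L = 2000.0 mm
P_cr = pi^2 * E * I / L^2
= 9.8696 * 210000.0 * 91997.66 / 2000.0^2
= 47668.98 N = 47.669 kN

47.669 kN


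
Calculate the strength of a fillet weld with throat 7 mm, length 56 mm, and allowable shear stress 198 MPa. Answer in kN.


Strength = throat * length * allowable stress
= 7 * 56 * 198 N
= 77616 N
= 77.62 kN

77.62 kN


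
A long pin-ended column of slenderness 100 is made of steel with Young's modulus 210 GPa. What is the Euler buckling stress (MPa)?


sigma_cr = pi^2 * E / lambda^2
= 9.8696 * 210000.0 / 100^2
= 9.8696 * 210000.0 / 10000
= 207.2617 MPa

207.2617 MPa


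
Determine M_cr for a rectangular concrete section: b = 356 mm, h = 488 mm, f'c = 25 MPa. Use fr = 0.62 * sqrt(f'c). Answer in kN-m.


fr = 0.62 * sqrt(25) = 0.62 * 5.0 = 3.1 MPa
I = 356 * 488^3 / 12 = 3447690069.33 mm^4
y_t = 244.0 mm
M_cr = fr * I / y_t = 3.1 * 3447690069.33 / 244.0 N-mm
= 43.8026 kN-m

43.8026 kN-m


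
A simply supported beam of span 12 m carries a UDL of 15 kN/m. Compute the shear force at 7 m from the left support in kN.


R_A = w * L / 2 = 15 * 12 / 2 = 90.0 kN
V(x) = R_A - w * x = 90.0 - 15 * 7
= -15.0 kN

-15.0 kN


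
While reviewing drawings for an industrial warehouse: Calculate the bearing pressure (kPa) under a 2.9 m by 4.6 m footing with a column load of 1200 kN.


A = 2.9 * 4.6 = 13.34 m^2
q = P / A = 1200 / 13.34
= 89.955 kPa

89.955 kPa


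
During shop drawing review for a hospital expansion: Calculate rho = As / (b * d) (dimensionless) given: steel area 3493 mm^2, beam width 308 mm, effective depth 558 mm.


rho = As / (b * d)
= 3493 / (308 * 558)
= 3493 / 171864
= 0.020324 (dimensionless)

0.020324 (dimensionless)


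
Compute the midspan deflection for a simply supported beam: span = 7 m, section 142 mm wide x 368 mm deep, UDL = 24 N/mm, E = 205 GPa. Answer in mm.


I = 142 * 368^3 / 12 = 589726378.67 mm^4
L = 7000.0 mm, w = 24 N/mm, E = 205000.0 MPa
delta = 5 * w * L^4 / (384 * E * I)
= 5 * 24 * 7000.0^4 / (384 * 205000.0 * 589726378.67)
= 6.2064 mm

6.2064 mm


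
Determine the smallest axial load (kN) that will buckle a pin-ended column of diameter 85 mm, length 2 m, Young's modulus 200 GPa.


I = pi * d^4 / 64 = 2562392.19 mm^4
L = 2000.0 mm
P_cr = pi^2 * E * I / L^2
= 9.8696 * 200000.0 * 2562392.19 / 2000.0^2
= 1264489.86 N = 1264.4899 kN

1264.4899 kN


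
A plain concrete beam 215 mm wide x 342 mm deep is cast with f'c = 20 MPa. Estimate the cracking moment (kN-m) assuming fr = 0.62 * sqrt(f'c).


fr = 0.62 * sqrt(20) = 0.62 * 4.4721 = 2.7727 MPa
I = 215 * 342^3 / 12 = 716696910.0 mm^4
y_t = 171.0 mm
M_cr = fr * I / y_t = 2.7727 * 716696910.0 / 171.0 N-mm
= 11.6211 kN-m

11.6211 kN-m


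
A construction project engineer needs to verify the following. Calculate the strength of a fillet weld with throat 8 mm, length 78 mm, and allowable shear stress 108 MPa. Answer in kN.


Strength = throat * length * allowable stress
= 8 * 78 * 108 N
= 67392 N
= 67.39 kN

67.39 kN


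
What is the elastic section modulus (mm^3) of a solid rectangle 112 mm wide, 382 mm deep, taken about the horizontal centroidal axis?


S = b * h^2 / 6
= 112 * 382^2 / 6
= 112 * 145924 / 6
= 2723914.67 mm^3

2723914.67 mm^3


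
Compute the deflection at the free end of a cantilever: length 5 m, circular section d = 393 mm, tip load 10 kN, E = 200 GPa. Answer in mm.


I = pi * d^4 / 64 = pi * 393^4 / 64 = 1170954716.44 mm^4
L = 5000.0 mm, P = 10000.0 N, E = 200000.0 MPa
delta = P * L^3 / (3 * E * I)
= 10000.0 * 5000.0^3 / (3 * 200000.0 * 1170954716.44)
= 1.7792 mm

1.7792 mm


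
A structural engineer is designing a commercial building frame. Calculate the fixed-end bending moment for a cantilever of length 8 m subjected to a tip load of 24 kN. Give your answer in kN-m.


For a cantilever with a point load at the free end:
M_max = P * L = 24 * 8 = 192 kN-m

192 kN-m


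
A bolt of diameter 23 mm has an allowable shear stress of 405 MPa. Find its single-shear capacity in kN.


A = pi * d^2 / 4 = pi * 23^2 / 4 = 415.4756 mm^2
V = f_v * A / 1000 = 405 * 415.4756 / 1000
= 168.2676 kN

168.2676 kN


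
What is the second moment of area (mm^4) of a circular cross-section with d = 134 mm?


r = d / 2 = 134 / 2 = 67.0 mm
I = pi * r^4 / 4 = pi * 67.0^4 / 4
= 15826653.42 mm^4

15826653.42 mm^4


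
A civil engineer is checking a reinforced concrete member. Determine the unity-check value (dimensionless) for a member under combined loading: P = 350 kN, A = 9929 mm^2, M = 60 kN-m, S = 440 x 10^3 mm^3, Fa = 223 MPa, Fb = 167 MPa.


f_a = P / A = 350000.0 / 9929 = 35.2503 MPa
f_b = M / S = 60000000.0 / 440000.0 = 136.3636 MPa
Ratio = f_a / Fa + f_b / Fb
= 35.2503 / 223 + 136.3636 / 167
= 0.9746 (dimensionless)

0.9746 (dimensionless)


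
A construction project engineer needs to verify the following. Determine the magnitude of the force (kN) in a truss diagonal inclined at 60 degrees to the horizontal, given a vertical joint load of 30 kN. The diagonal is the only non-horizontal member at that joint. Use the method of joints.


At the joint, only the diagonal has a vertical component, so vertical equilibrium gives:
F * sin(60) = 30
F = 30 / sin(60)
= 30 / 0.866025
= 34.64 kN

34.64 kN


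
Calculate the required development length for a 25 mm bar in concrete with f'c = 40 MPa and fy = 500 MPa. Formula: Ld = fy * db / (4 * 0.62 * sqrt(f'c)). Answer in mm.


Ld = (fy * db) / (4 * 0.62 * sqrt(f'c))
= (500 * 25) / (4 * 0.62 * sqrt(40))
= 12500 / 15.6849
= 796.94 mm

796.94 mm


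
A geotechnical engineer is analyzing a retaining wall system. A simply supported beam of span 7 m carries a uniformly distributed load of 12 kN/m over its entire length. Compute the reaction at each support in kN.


Total load = w * L = 12 * 7 = 84 kN
By symmetry, each reaction R = total / 2 = 84 / 2 = 42.0 kN

42.0 kN


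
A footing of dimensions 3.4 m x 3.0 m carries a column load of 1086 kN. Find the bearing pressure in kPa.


A = 3.4 * 3.0 = 10.2 m^2
q = P / A = 1086 / 10.2
= 106.4706 kPa

106.4706 kPa


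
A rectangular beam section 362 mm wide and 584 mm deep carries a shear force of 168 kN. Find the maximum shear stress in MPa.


A = b * h = 362 * 584 = 211408 mm^2
V = 168 kN = 168000.0 N
tau_max = 1.5 * V / A = 1.5 * 168000.0 / 211408
= 1.192 MPa

1.192 MPa


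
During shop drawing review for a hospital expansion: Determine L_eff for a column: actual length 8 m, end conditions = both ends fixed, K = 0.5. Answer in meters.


L_eff = K * L
= 0.5 * 8
= 4.0 m

4.0 m


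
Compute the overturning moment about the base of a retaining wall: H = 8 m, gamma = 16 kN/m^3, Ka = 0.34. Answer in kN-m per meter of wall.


Pa = 0.5 * Ka * gamma * H^2
= 0.5 * 0.34 * 16 * 8^2
= 174.08 kN/m
Arm = H / 3 = 8 / 3 = 2.6667 m
Mo = Pa * arm = Pa * H / 3 = 174.08 * 8 / 3 = 464.2133 kN-m/m

464.2133 kN-m/m


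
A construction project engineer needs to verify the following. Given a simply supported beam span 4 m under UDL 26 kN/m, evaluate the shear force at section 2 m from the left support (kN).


R_A = w * L / 2 = 26 * 4 / 2 = 52.0 kN
V(x) = R_A - w * x = 52.0 - 26 * 2
= 0.0 kN

0.0 kN


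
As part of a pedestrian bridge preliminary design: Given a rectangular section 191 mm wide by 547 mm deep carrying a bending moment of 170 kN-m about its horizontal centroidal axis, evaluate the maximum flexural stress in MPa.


I = b * h^3 / 12 = 191 * 547^3 / 12 = 2605038224.42 mm^4
y = h / 2 = 547 / 2 = 273.5 mm
M = 170 kN-m = 170000000.0 N-mm
sigma = M * y / I = 170000000.0 * 273.5 / 2605038224.42
= 17.85 MPa

17.85 MPa


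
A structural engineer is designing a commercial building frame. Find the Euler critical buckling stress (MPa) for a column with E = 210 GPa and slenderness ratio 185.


sigma_cr = pi^2 * E / lambda^2
= 9.8696 * 210000.0 / 185^2
= 9.8696 * 210000.0 / 34225
= 60.5586 MPa

60.5586 MPa


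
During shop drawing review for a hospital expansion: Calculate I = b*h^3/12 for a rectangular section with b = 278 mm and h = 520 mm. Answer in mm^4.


I = b * h^3 / 12
= 278 * 520^3 / 12
= 278 * 140608000 / 12
= 3257418666.67 mm^4

3257418666.67 mm^4


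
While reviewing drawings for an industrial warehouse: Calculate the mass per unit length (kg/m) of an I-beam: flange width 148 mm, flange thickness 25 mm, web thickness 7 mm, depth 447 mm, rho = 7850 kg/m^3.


A_flanges = 2 * 148 * 25 = 7400 mm^2
A_web = (447 - 2 * 25) * 7 = 2779 mm^2
A_total = 7400 + 2779 = 10179 mm^2 = 0.010179 m^2
Weight = rho * A = 7850 * 0.010179 = 79.9052 kg/m

79.9052 kg/m


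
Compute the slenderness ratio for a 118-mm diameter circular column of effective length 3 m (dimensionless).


Radius of gyration r = d / 4 = 118 / 4 = 29.5 mm
L_eff = 3000.0 mm
Slenderness ratio = L / r = 3000.0 / 29.5 = 101.69 (dimensionless)

101.69 (dimensionless)


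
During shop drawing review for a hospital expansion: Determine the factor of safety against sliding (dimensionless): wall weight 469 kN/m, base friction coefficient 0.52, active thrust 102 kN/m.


Resisting force = mu * W = 0.52 * 469 = 243.88 kN/m
FOS = Resisting / Driving = 243.88 / 102
= 2.391 (dimensionless)

2.391 (dimensionless)


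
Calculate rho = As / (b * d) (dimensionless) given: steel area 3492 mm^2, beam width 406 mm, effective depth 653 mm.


rho = As / (b * d)
= 3492 / (406 * 653)
= 3492 / 265118
= 0.013171 (dimensionless)

0.013171 (dimensionless)


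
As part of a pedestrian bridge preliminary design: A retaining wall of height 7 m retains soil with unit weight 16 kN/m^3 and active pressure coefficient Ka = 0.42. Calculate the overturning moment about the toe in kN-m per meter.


Pa = 0.5 * Ka * gamma * H^2
= 0.5 * 0.42 * 16 * 7^2
= 164.64 kN/m
Arm = H / 3 = 7 / 3 = 2.3333 m
Mo = Pa * arm = Pa * H / 3 = 164.64 * 7 / 3 = 384.16 kN-m/m

384.16 kN-m/m


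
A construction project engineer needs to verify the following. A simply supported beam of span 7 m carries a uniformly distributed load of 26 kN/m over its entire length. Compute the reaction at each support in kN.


Total load = w * L = 26 * 7 = 182 kN
By symmetry, each reaction R = total / 2 = 182 / 2 = 91.0 kN

91.0 kN


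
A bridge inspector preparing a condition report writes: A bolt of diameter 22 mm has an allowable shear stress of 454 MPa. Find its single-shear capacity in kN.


A = pi * d^2 / 4 = pi * 22^2 / 4 = 380.1327 mm^2
V = f_v * A / 1000 = 454 * 380.1327 / 1000
= 172.5803 kN

172.5803 kN


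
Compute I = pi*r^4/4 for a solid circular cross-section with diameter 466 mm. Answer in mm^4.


r = d / 2 = 466 / 2 = 233.0 mm
I = pi * r^4 / 4 = pi * 233.0^4 / 4
= 2314800489.18 mm^4

2314800489.18 mm^4


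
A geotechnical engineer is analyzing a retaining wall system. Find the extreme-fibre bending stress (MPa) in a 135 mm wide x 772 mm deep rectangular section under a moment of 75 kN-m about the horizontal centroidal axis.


I = b * h^3 / 12 = 135 * 772^3 / 12 = 5176121040.0 mm^4
y = h / 2 = 772 / 2 = 386.0 mm
M = 75 kN-m = 75000000.0 N-mm
sigma = M * y / I = 75000000.0 * 386.0 / 5176121040.0
= 5.59 MPa

5.59 MPa


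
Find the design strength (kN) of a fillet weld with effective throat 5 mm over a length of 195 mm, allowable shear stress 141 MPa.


Strength = throat * length * allowable stress
= 5 * 195 * 141 N
= 137475 N
= 137.47 kN

137.47 kN


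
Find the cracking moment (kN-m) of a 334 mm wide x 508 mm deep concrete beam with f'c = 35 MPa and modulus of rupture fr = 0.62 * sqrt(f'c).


fr = 0.62 * sqrt(35) = 0.62 * 5.9161 = 3.668 MPa
I = 334 * 508^3 / 12 = 3648852917.33 mm^4
y_t = 254.0 mm
M_cr = fr * I / y_t = 3.668 * 3648852917.33 / 254.0 N-mm
= 52.6924 kN-m

52.6924 kN-m


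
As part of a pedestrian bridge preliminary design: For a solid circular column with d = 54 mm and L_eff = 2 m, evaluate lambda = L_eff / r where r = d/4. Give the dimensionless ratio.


Radius of gyration r = d / 4 = 54 / 4 = 13.5 mm
L_eff = 2000.0 mm
Slenderness ratio = L / r = 2000.0 / 13.5 = 148.15 (dimensionless)

148.15 (dimensionless)


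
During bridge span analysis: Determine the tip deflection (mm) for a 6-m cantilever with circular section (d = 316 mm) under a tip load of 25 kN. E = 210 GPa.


I = pi * d^4 / 64 = pi * 316^4 / 64 = 489461153.31 mm^4
L = 6000.0 mm, P = 25000.0 N, E = 210000.0 MPa
delta = P * L^3 / (3 * E * I)
= 25000.0 * 6000.0^3 / (3 * 210000.0 * 489461153.31)
= 17.512 mm

17.512 mm


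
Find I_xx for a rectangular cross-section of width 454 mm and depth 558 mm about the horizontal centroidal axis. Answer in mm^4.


I = b * h^3 / 12
= 454 * 558^3 / 12
= 454 * 173741112 / 12
= 6573205404.0 mm^4

6573205404.0 mm^4


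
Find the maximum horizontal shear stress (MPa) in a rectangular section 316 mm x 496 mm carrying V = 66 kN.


A = b * h = 316 * 496 = 156736 mm^2
V = 66 kN = 66000.0 N
tau_max = 1.5 * V / A = 1.5 * 66000.0 / 156736
= 0.6316 MPa

0.6316 MPa


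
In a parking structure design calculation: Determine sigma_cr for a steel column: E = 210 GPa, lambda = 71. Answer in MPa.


sigma_cr = pi^2 * E / lambda^2
= 9.8696 * 210000.0 / 71^2
= 9.8696 * 210000.0 / 5041
= 411.1519 MPa

411.1519 MPa


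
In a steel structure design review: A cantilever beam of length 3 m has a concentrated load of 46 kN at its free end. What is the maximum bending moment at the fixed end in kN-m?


For a cantilever with a point load at the free end:
M_max = P * L = 46 * 3 = 138 kN-m

138 kN-m


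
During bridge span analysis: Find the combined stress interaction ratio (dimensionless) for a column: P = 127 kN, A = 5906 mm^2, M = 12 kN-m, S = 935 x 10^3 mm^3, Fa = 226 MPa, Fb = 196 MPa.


f_a = P / A = 127000.0 / 5906 = 21.5036 MPa
f_b = M / S = 12000000.0 / 935000.0 = 12.8342 MPa
Ratio = f_a / Fa + f_b / Fb
= 21.5036 / 226 + 12.8342 / 196
= 0.1606 (dimensionless)

0.1606 (dimensionless)


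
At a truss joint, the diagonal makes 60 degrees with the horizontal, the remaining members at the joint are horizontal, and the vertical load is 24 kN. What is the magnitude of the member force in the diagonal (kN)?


At the joint, only the diagonal has a vertical component, so vertical equilibrium gives:
F * sin(60) = 24
F = 24 / sin(60)
= 24 / 0.866025
= 27.71 kN

27.71 kN


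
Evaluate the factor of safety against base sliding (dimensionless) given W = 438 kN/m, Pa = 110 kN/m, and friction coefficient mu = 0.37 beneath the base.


Resisting force = mu * W = 0.37 * 438 = 162.06 kN/m
FOS = Resisting / Driving = 162.06 / 110
= 1.4733 (dimensionless)

1.4733 (dimensionless)


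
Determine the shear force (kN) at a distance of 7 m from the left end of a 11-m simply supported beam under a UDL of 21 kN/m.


R_A = w * L / 2 = 21 * 11 / 2 = 115.5 kN
V(x) = R_A - w * x = 115.5 - 21 * 7
= -31.5 kN

-31.5 kN


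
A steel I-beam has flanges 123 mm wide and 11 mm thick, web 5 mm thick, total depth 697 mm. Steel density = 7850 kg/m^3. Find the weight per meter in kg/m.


A_flanges = 2 * 123 * 11 = 2706 mm^2
A_web = (697 - 2 * 11) * 5 = 3375 mm^2
A_total = 2706 + 3375 = 6081 mm^2 = 0.006081 m^2
Weight = rho * A = 7850 * 0.006081 = 47.7358 kg/m

47.7358 kg/m


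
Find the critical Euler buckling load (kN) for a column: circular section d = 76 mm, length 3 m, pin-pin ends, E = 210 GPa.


I = pi * d^4 / 64 = 1637661.98 mm^4
L = 3000.0 mm
P_cr = pi^2 * E * I / L^2
= 9.8696 * 210000.0 * 1637661.98 / 3000.0^2
= 377138.44 N = 377.1384 kN

377.1384 kN


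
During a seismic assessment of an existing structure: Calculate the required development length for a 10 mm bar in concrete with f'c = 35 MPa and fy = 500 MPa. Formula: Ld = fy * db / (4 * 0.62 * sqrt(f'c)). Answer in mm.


Ld = (fy * db) / (4 * 0.62 * sqrt(f'c))
= (500 * 10) / (4 * 0.62 * sqrt(35))
= 5000 / 14.6719
= 340.79 mm

340.79 mm


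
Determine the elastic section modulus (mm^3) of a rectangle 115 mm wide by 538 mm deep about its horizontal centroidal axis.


S = b * h^2 / 6
= 115 * 538^2 / 6
= 115 * 289444 / 6
= 5547676.67 mm^3

5547676.67 mm^3


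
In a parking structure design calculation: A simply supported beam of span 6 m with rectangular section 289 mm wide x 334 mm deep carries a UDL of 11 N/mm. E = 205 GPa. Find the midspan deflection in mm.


I = 289 * 334^3 / 12 = 897337871.33 mm^4
L = 6000.0 mm, w = 11 N/mm, E = 205000.0 MPa
delta = 5 * w * L^4 / (384 * E * I)
= 5 * 11 * 6000.0^4 / (384 * 205000.0 * 897337871.33)
= 1.0091 mm

1.0091 mm


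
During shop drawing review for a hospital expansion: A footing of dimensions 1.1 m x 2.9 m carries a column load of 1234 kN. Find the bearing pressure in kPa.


A = 1.1 * 2.9 = 3.19 m^2
q = P / A = 1234 / 3.19
= 386.8339 kPa

386.8339 kPa


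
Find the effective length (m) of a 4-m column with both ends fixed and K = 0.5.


L_eff = K * L
= 0.5 * 4
= 2.0 m

2.0 m


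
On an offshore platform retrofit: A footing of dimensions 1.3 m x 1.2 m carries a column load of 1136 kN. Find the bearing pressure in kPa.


A = 1.3 * 1.2 = 1.56 m^2
q = P / A = 1136 / 1.56
= 728.2051 kPa

728.2051 kPa


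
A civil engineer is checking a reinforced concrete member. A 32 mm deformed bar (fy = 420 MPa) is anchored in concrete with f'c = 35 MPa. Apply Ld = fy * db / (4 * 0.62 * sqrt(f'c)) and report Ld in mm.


Ld = (fy * db) / (4 * 0.62 * sqrt(f'c))
= (420 * 32) / (4 * 0.62 * sqrt(35))
= 13440 / 14.6719
= 916.04 mm

916.04 mm


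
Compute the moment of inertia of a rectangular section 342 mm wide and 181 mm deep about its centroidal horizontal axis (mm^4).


I = b * h^3 / 12
= 342 * 181^3 / 12
= 342 * 5929741 / 12
= 168997618.5 mm^4

168997618.5 mm^4


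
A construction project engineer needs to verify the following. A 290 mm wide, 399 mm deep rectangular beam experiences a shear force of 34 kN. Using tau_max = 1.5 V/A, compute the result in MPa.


A = b * h = 290 * 399 = 115710 mm^2
V = 34 kN = 34000.0 N
tau_max = 1.5 * V / A = 1.5 * 34000.0 / 115710
= 0.4408 MPa

0.4408 MPa


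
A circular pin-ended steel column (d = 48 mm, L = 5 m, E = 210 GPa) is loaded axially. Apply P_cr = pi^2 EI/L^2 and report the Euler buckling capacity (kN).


I = pi * d^4 / 64 = 260576.26 mm^4
L = 5000.0 mm
P_cr = pi^2 * E * I / L^2
= 9.8696 * 210000.0 * 260576.26 / 5000.0^2
= 21602.99 N = 21.603 kN

21.603 kN


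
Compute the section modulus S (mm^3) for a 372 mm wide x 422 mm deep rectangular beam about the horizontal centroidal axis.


S = b * h^2 / 6
= 372 * 422^2 / 6
= 372 * 178084 / 6
= 11041208.0 mm^3

11041208.0 mm^3


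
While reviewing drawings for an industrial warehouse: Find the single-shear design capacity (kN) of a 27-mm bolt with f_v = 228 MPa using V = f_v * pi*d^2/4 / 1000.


A = pi * d^2 / 4 = pi * 27^2 / 4 = 572.5553 mm^2
V = f_v * A / 1000 = 228 * 572.5553 / 1000
= 130.5426 kN

130.5426 kN


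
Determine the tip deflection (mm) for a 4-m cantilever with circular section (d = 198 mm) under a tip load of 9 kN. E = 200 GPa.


I = pi * d^4 / 64 = pi * 198^4 / 64 = 75445034.2 mm^4
L = 4000.0 mm, P = 9000.0 N, E = 200000.0 MPa
delta = P * L^3 / (3 * E * I)
= 9000.0 * 4000.0^3 / (3 * 200000.0 * 75445034.2)
= 12.7245 mm

12.7245 mm


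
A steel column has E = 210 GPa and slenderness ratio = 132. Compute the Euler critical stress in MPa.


sigma_cr = pi^2 * E / lambda^2
= 9.8696 * 210000.0 / 132^2
= 9.8696 * 210000.0 / 17424
= 118.9518 MPa

118.9518 MPa


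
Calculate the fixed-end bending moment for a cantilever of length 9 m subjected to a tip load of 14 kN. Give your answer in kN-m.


For a cantilever with a point load at the free end:
M_max = P * L = 14 * 9 = 126 kN-m

126 kN-m


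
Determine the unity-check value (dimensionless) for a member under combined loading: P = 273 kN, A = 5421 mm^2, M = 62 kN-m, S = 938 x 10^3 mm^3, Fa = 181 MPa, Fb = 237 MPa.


f_a = P / A = 273000.0 / 5421 = 50.3597 MPa
f_b = M / S = 62000000.0 / 938000.0 = 66.0981 MPa
Ratio = f_a / Fa + f_b / Fb
= 50.3597 / 181 + 66.0981 / 237
= 0.5571 (dimensionless)

0.5571 (dimensionless)


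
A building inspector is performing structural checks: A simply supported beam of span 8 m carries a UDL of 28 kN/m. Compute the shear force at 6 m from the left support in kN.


R_A = w * L / 2 = 28 * 8 / 2 = 112.0 kN
V(x) = R_A - w * x = 112.0 - 28 * 6
= -56.0 kN

-56.0 kN


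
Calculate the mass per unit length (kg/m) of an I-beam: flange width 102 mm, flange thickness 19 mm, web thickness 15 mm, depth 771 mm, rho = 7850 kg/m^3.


A_flanges = 2 * 102 * 19 = 3876 mm^2
A_web = (771 - 2 * 19) * 15 = 10995 mm^2
A_total = 3876 + 10995 = 14871 mm^2 = 0.014871 m^2
Weight = rho * A = 7850 * 0.014871 = 116.7374 kg/m

116.7374 kg/m


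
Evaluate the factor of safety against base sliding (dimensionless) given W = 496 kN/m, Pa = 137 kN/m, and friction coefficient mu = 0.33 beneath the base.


Resisting force = mu * W = 0.33 * 496 = 163.68 kN/m
FOS = Resisting / Driving = 163.68 / 137
= 1.1947 (dimensionless)

1.1947 (dimensionless)


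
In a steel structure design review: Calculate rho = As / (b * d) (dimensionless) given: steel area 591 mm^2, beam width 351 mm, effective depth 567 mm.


rho = As / (b * d)
= 591 / (351 * 567)
= 591 / 199017
= 0.00297 (dimensionless)

0.00297 (dimensionless)


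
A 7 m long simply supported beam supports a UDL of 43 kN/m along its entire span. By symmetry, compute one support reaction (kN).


Total load = w * L = 43 * 7 = 301 kN
By symmetry, each reaction R = total / 2 = 301 / 2 = 150.5 kN

150.5 kN


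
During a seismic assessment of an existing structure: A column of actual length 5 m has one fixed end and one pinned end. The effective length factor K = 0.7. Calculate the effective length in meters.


L_eff = K * L
= 0.7 * 5
= 3.5 m

3.5 m
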